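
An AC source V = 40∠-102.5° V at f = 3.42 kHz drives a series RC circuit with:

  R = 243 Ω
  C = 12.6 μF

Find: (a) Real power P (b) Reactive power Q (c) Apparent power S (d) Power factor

Step 1 — Angular frequency: ω = 2π·f = 2π·3420 = 2.149e+04 rad/s.
Step 2 — Component impedances:
  R: Z = R = 243 Ω
  C: Z = 1/(jωC) = -j/(ω·C) = 0 - j3.693 Ω
Step 3 — Series combination: Z_total = R + C = 243 - j3.693 Ω = 243∠-0.9° Ω.
Step 4 — Source phasor: V = 40∠-102.5° V = -8.658 - j39.05 V.
Step 5 — Current: I = V / Z = -0.03318 - j0.1612 A = 0.1646∠-101.6° A.
Step 6 — Complex power: S = V·I* = 6.583 - j0.1001 VA.
Step 7 — Real power: P = Re(S) = 6.583 W.
Step 8 — Reactive power: Q = Im(S) = -0.1001 VAR.
Step 9 — Apparent power: |S| = 6.584 VA.
Step 10 — Power factor: PF = P/|S| = 0.9999 (leading).

(a) P = 6.583 W  (b) Q = -0.1001 VAR  (c) S = 6.584 VA  (d) PF = 0.9999 (leading)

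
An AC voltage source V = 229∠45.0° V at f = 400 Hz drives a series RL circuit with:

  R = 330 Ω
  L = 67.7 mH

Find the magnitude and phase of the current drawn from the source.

Step 1 — Angular frequency: ω = 2π·f = 2π·400 = 2513 rad/s.
Step 2 — Component impedances:
  R: Z = R = 330 Ω
  L: Z = jωL = j·2513·0.0677 = 0 + j170.1 Ω
Step 3 — Series combination: Z_total = R + L = 330 + j170.1 Ω = 371.3∠27.3° Ω.
Step 4 — Source phasor: V = 229∠45.0° V = 161.9 + j161.9 V.
Step 5 — Ohm's law: I = V / Z_total = (161.9 + j161.9) / (330 + j170.1) = 0.5875 + j0.1878 A.
Step 6 — Convert to polar: |I| = 0.6168 A, ∠I = 17.7°.

I = 0.6168∠17.7° A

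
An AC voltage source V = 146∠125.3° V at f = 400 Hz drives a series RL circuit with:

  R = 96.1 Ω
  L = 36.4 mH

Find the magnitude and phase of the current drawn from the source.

Step 1 — Angular frequency: ω = 2π·f = 2π·400 = 2513 rad/s.
Step 2 — Component impedances:
  R: Z = R = 96.1 Ω
  L: Z = jωL = j·2513·0.0364 = 0 + j91.48 Ω
Step 3 — Series combination: Z_total = R + L = 96.1 + j91.48 Ω = 132.7∠43.6° Ω.
Step 4 — Source phasor: V = 146∠125.3° V = -84.37 + j119.2 V.
Step 5 — Ohm's law: I = V / Z_total = (-84.37 + j119.2) / (96.1 + j91.48) = 0.1587 + j1.089 A.
Step 6 — Convert to polar: |I| = 1.1 A, ∠I = 81.7°.

I = 1.1∠81.7° A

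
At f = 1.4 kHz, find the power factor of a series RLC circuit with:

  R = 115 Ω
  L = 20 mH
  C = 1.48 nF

Step 1 — Angular frequency: ω = 2π·f = 2π·1400 = 8796 rad/s.
Step 2 — Component impedances:
  R: Z = R = 115 Ω
  L: Z = jωL = j·8796·0.02 = 0 + j175.9 Ω
  C: Z = 1/(jωC) = -j/(ω·C) = 0 - j7.681e+04 Ω
Step 3 — Series combination: Z_total = R + L + C = 115 - j7.664e+04 Ω = 7.664e+04∠-89.9° Ω.
Step 4 — Power factor: PF = cos(φ) = Re(Z)/|Z| = 115/7.664e+04 = 0.001501.
Step 5 — Type: Im(Z) = -7.664e+04 ⇒ leading (phase φ = -89.9°).

PF = 0.001501 (leading, φ = -89.9°)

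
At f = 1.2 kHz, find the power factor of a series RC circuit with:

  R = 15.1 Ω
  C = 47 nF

Step 1 — Angular frequency: ω = 2π·f = 2π·1200 = 7540 rad/s.
Step 2 — Component impedances:
  R: Z = R = 15.1 Ω
  C: Z = 1/(jωC) = -j/(ω·C) = 0 - j2822 Ω
Step 3 — Series combination: Z_total = R + C = 15.1 - j2822 Ω = 2822∠-89.7° Ω.
Step 4 — Power factor: PF = cos(φ) = Re(Z)/|Z| = 15.1/2822 = 0.005351.
Step 5 — Type: Im(Z) = -2822 ⇒ leading (phase φ = -89.7°).

PF = 0.005351 (leading, φ = -89.7°)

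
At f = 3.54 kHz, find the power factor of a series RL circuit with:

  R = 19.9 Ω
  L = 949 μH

Step 1 — Angular frequency: ω = 2π·f = 2π·3540 = 2.224e+04 rad/s.
Step 2 — Component impedances:
  R: Z = R = 19.9 Ω
  L: Z = jωL = j·2.224e+04·0.000949 = 0 + j21.11 Ω
Step 3 — Series combination: Z_total = R + L = 19.9 + j21.11 Ω = 29.01∠46.7° Ω.
Step 4 — Power factor: PF = cos(φ) = Re(Z)/|Z| = 19.9/29.01 = 0.686.
Step 5 — Type: Im(Z) = 21.11 ⇒ lagging (phase φ = 46.7°).

PF = 0.686 (lagging, φ = 46.7°)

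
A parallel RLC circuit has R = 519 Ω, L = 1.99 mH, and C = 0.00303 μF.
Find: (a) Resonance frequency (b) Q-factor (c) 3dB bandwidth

Step 1 — Resonance: ω₀ = 1/√(LC) = 1/√(0.00199·3.03e-09) = 4.072e+05 rad/s.
Step 2 — f₀ = ω₀/(2π) = 6.481e+04 Hz.
Step 3 — Parallel Q: Q = R/(ω₀L) = 519/(4.072e+05·0.00199) = 0.6404.
Step 4 — Bandwidth: Δω = ω₀/Q = 6.359e+05 rad/s; BW = Δω/(2π) = 1.012e+05 Hz.

(a) f₀ = 6.481e+04 Hz  (b) Q = 0.6404  (c) BW = 1.012e+05 Hz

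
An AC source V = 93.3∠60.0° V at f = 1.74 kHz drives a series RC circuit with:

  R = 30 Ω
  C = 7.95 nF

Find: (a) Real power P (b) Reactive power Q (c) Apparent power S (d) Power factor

Step 1 — Angular frequency: ω = 2π·f = 2π·1740 = 1.093e+04 rad/s.
Step 2 — Component impedances:
  R: Z = R = 30 Ω
  C: Z = 1/(jωC) = -j/(ω·C) = 0 - j1.151e+04 Ω
Step 3 — Series combination: Z_total = R + C = 30 - j1.151e+04 Ω = 1.151e+04∠-89.9° Ω.
Step 4 — Source phasor: V = 93.3∠60.0° V = 46.65 + j80.8 V.
Step 5 — Current: I = V / Z = -0.007012 + j0.004073 A = 0.008109∠149.9° A.
Step 6 — Complex power: S = V·I* = 0.001973 - j0.7566 VA.
Step 7 — Real power: P = Re(S) = 0.001973 W.
Step 8 — Reactive power: Q = Im(S) = -0.7566 VAR.
Step 9 — Apparent power: |S| = 0.7566 VA.
Step 10 — Power factor: PF = P/|S| = 0.002607 (leading).

(a) P = 0.001973 W  (b) Q = -0.7566 VAR  (c) S = 0.7566 VA  (d) PF = 0.002607 (leading)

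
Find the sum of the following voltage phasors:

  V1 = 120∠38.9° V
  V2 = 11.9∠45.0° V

Step 1 — Convert each phasor to rectangular form:
  V1 = 120·(cos(38.9°) + j·sin(38.9°)) = 93.39 + j75.36 V
  V2 = 11.9·(cos(45.0°) + j·sin(45.0°)) = 8.415 + j8.415 V
Step 2 — Sum components: V_total = 101.8 + j83.77 V.
Step 3 — Convert to polar: |V_total| = 131.8 V, ∠V_total = 39.4°.

V_total = 131.8∠39.4° V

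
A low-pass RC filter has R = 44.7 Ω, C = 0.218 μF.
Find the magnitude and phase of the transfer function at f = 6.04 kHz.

Step 1 — Angular frequency: ω = 2π·6040 = 3.795e+04 rad/s.
Step 2 — Transfer function: H(jω) = 1/(1 + jωRC).
Step 3 — Denominator: 1 + jωRC = 1 + j·3.795e+04·44.7·2.18e-07 = 1 + j0.3698.
Step 4 — H = 0.8797 - j0.3253.
Step 5 — Magnitude: |H| = 0.9379 (-0.6 dB); phase: φ = -20.3°.

|H| = 0.9379 (-0.6 dB), φ = -20.3°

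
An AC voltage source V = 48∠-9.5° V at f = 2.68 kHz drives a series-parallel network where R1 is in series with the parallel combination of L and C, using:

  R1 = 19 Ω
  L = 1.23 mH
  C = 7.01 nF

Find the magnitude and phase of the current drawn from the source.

Step 1 — Angular frequency: ω = 2π·f = 2π·2680 = 1.684e+04 rad/s.
Step 2 — Component impedances:
  R1: Z = R = 19 Ω
  L: Z = jωL = j·1.684e+04·0.00123 = 0 + j20.71 Ω
  C: Z = 1/(jωC) = -j/(ω·C) = 0 - j8472 Ω
Step 3 — Parallel branch: L || C = 1/(1/L + 1/C) = 0 + j20.76 Ω.
Step 4 — Series with R1: Z_total = R1 + (L || C) = 19 + j20.76 Ω = 28.14∠47.5° Ω.
Step 5 — Source phasor: V = 48∠-9.5° V = 47.34 - j7.922 V.
Step 6 — Ohm's law: I = V / Z_total = (47.34 - j7.922) / (19 + j20.76) = 0.9279 - j1.431 A.
Step 7 — Convert to polar: |I| = 1.706 A, ∠I = -57.0°.

I = 1.706∠-57.0° A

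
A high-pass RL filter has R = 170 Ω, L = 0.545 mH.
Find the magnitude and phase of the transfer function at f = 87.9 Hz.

Step 1 — Angular frequency: ω = 2π·87.9 = 552.3 rad/s.
Step 2 — Transfer function: H(jω) = jωL/(R + jωL).
Step 3 — Numerator jωL = j·0.301; denominator R + jωL = 170 + j0.301.
Step 4 — H = 3.135e-06 + j0.001771.
Step 5 — Magnitude: |H| = 0.001771 (-55.0 dB); phase: φ = 89.9°.

|H| = 0.001771 (-55.0 dB), φ = 89.9°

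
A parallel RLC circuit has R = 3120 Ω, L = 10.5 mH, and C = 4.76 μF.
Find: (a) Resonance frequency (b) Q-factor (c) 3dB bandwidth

Step 1 — Resonance: ω₀ = 1/√(LC) = 1/√(0.0105·4.76e-06) = 4473 rad/s.
Step 2 — f₀ = ω₀/(2π) = 711.9 Hz.
Step 3 — Parallel Q: Q = R/(ω₀L) = 3120/(4473·0.0105) = 66.43.
Step 4 — Bandwidth: Δω = ω₀/Q = 67.33 rad/s; BW = Δω/(2π) = 10.72 Hz.

(a) f₀ = 711.9 Hz  (b) Q = 66.43  (c) BW = 10.72 Hz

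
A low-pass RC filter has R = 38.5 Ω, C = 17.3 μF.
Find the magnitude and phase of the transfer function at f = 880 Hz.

Step 1 — Angular frequency: ω = 2π·880 = 5529 rad/s.
Step 2 — Transfer function: H(jω) = 1/(1 + jωRC).
Step 3 — Denominator: 1 + jωRC = 1 + j·5529·38.5·1.73e-05 = 1 + j3.683.
Step 4 — H = 0.06867 - j0.2529.
Step 5 — Magnitude: |H| = 0.262 (-11.6 dB); phase: φ = -74.8°.

|H| = 0.262 (-11.6 dB), φ = -74.8°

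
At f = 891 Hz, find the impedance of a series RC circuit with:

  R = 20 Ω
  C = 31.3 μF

Step 1 — Angular frequency: ω = 2π·f = 2π·891 = 5598 rad/s.
Step 2 — Component impedances:
  R: Z = R = 20 Ω
  C: Z = 1/(jωC) = -j/(ω·C) = 0 - j5.707 Ω
Step 3 — Series combination: Z_total = R + C = 20 - j5.707 Ω = 20.8∠-15.9° Ω.

Z = 20 - j5.707 Ω = 20.8∠-15.9° Ω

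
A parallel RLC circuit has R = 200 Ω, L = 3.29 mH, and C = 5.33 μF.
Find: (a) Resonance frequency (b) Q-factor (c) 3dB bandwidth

Step 1 — Resonance: ω₀ = 1/√(LC) = 1/√(0.00329·5.33e-06) = 7552 rad/s.
Step 2 — f₀ = ω₀/(2π) = 1202 Hz.
Step 3 — Parallel Q: Q = R/(ω₀L) = 200/(7552·0.00329) = 8.05.
Step 4 — Bandwidth: Δω = ω₀/Q = 938.1 rad/s; BW = Δω/(2π) = 149.3 Hz.

(a) f₀ = 1202 Hz  (b) Q = 8.05  (c) BW = 149.3 Hz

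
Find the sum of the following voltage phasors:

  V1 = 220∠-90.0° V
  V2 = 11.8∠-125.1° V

Step 1 — Convert each phasor to rectangular form:
  V1 = 220·(cos(-90.0°) + j·sin(-90.0°)) = 0 - j220 V
  V2 = 11.8·(cos(-125.1°) + j·sin(-125.1°)) = -6.785 - j9.654 V
Step 2 — Sum components: V_total = -6.785 - j229.7 V.
Step 3 — Convert to polar: |V_total| = 229.8 V, ∠V_total = -91.7°.

V_total = 229.8∠-91.7° V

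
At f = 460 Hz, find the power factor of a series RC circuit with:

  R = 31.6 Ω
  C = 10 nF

Step 1 — Angular frequency: ω = 2π·f = 2π·460 = 2890 rad/s.
Step 2 — Component impedances:
  R: Z = R = 31.6 Ω
  C: Z = 1/(jωC) = -j/(ω·C) = 0 - j3.46e+04 Ω
Step 3 — Series combination: Z_total = R + C = 31.6 - j3.46e+04 Ω = 3.46e+04∠-89.9° Ω.
Step 4 — Power factor: PF = cos(φ) = Re(Z)/|Z| = 31.6/3.46e+04 = 0.0009133.
Step 5 — Type: Im(Z) = -3.46e+04 ⇒ leading (phase φ = -89.9°).

PF = 0.0009133 (leading, φ = -89.9°)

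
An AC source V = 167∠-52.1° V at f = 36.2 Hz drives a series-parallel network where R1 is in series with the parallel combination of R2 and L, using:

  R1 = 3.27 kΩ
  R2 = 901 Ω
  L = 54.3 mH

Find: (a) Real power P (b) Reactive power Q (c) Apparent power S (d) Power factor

Step 1 — Angular frequency: ω = 2π·f = 2π·36.2 = 227.5 rad/s.
Step 2 — Component impedances:
  R1: Z = R = 3270 Ω
  R2: Z = R = 901 Ω
  L: Z = jωL = j·227.5·0.0543 = 0 + j12.35 Ω
Step 3 — Parallel branch: R2 || L = 1/(1/R2 + 1/L) = 0.1693 + j12.35 Ω.
Step 4 — Series with R1: Z_total = R1 + (R2 || L) = 3270 + j12.35 Ω = 3270∠0.2° Ω.
Step 5 — Source phasor: V = 167∠-52.1° V = 102.6 - j131.8 V.
Step 6 — Current: I = V / Z = 0.03122 - j0.04041 A = 0.05107∠-52.3° A.
Step 7 — Complex power: S = V·I* = 8.528 + j0.0322 VA.
Step 8 — Real power: P = Re(S) = 8.528 W.
Step 9 — Reactive power: Q = Im(S) = 0.0322 VAR.
Step 10 — Apparent power: |S| = 8.528 VA.
Step 11 — Power factor: PF = P/|S| = 1 (lagging).

(a) P = 8.528 W  (b) Q = 0.0322 VAR  (c) S = 8.528 VA  (d) PF = 1 (lagging)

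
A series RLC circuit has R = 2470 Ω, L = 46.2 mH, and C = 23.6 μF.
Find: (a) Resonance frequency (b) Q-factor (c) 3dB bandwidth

Step 1 — Resonance condition Im(Z)=0 gives ω₀ = 1/√(LC).
Step 2 — ω₀ = 1/√(0.0462·2.36e-05) = 957.7 rad/s.
Step 3 — f₀ = ω₀/(2π) = 152.4 Hz.
Step 4 — Series Q: Q = ω₀L/R = 957.7·0.0462/2470 = 0.01791.
Step 5 — 3dB bandwidth: Δω = ω₀/Q = 5.346e+04 rad/s; BW = Δω/(2π) = 8509 Hz.

(a) f₀ = 152.4 Hz  (b) Q = 0.01791  (c) BW = 8509 Hz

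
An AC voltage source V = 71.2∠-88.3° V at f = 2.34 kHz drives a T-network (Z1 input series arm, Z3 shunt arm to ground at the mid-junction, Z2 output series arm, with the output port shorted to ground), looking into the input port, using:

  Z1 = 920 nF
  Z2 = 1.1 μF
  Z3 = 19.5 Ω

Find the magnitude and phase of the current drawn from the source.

Step 1 — Angular frequency: ω = 2π·f = 2π·2340 = 1.47e+04 rad/s.
Step 2 — Component impedances:
  Z1: Z = 1/(jωC) = -j/(ω·C) = 0 - j73.93 Ω
  Z2: Z = 1/(jωC) = -j/(ω·C) = 0 - j61.83 Ω
  Z3: Z = R = 19.5 Ω
Step 3 — With the output port shorted to ground, the output series arm Z2 runs from the junction to ground; the shunt arm Z3 also runs from the junction to ground. They appear in parallel: Z3 || Z2 = 17.74 - j5.593 Ω.
Step 4 — Series with input arm Z1: Z_in = Z1 + (Z3 || Z2) = 17.74 - j79.52 Ω = 81.48∠-77.4° Ω.
Step 5 — Source phasor: V = 71.2∠-88.3° V = 2.112 - j71.17 V.
Step 6 — Ohm's law: I = V / Z_total = (2.112 - j71.17) / (17.74 - j79.52) = 0.8582 - j0.1648 A.
Step 7 — Convert to polar: |I| = 0.8739 A, ∠I = -10.9°.

I = 0.8739∠-10.9° A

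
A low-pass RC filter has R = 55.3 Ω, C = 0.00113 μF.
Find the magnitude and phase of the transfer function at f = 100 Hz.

Step 1 — Angular frequency: ω = 2π·100 = 628.3 rad/s.
Step 2 — Transfer function: H(jω) = 1/(1 + jωRC).
Step 3 — Denominator: 1 + jωRC = 1 + j·628.3·55.3·1.13e-09 = 1 + j3.926e-05.
Step 4 — H = 1 - j3.926e-05.
Step 5 — Magnitude: |H| = 1 (-0.0 dB); phase: φ = -0.0°.

|H| = 1 (-0.0 dB), φ = -0.0°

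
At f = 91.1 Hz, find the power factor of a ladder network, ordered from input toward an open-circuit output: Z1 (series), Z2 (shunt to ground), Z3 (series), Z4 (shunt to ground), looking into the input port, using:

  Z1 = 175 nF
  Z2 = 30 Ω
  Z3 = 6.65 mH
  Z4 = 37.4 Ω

Step 1 — Angular frequency: ω = 2π·f = 2π·91.1 = 572.4 rad/s.
Step 2 — Component impedances:
  Z1: Z = 1/(jωC) = -j/(ω·C) = 0 - j9983 Ω
  Z2: Z = R = 30 Ω
  Z3: Z = jωL = j·572.4·0.00665 = 0 + j3.806 Ω
  Z4: Z = R = 37.4 Ω
Step 3 — Ladder network (open output): work backward from the far end, alternating series and parallel combinations. Z_in = 16.69 - j9982 Ω = 9982∠-89.9° Ω.
Step 4 — Power factor: PF = cos(φ) = Re(Z)/|Z| = 16.69/9982 = 0.001672.
Step 5 — Type: Im(Z) = -9982 ⇒ leading (phase φ = -89.9°).

PF = 0.001672 (leading, φ = -89.9°)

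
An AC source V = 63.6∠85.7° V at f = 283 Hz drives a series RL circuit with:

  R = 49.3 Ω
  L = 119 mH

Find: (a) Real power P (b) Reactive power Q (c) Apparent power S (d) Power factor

Step 1 — Angular frequency: ω = 2π·f = 2π·283 = 1778 rad/s.
Step 2 — Component impedances:
  R: Z = R = 49.3 Ω
  L: Z = jωL = j·1778·0.119 = 0 + j211.6 Ω
Step 3 — Series combination: Z_total = R + L = 49.3 + j211.6 Ω = 217.3∠76.9° Ω.
Step 4 — Source phasor: V = 63.6∠85.7° V = 4.769 + j63.42 V.
Step 5 — Current: I = V / Z = 0.2893 + j0.04486 A = 0.2927∠8.8° A.
Step 6 — Complex power: S = V·I* = 4.225 + j18.13 VA.
Step 7 — Real power: P = Re(S) = 4.225 W.
Step 8 — Reactive power: Q = Im(S) = 18.13 VAR.
Step 9 — Apparent power: |S| = 18.62 VA.
Step 10 — Power factor: PF = P/|S| = 0.2269 (lagging).

(a) P = 4.225 W  (b) Q = 18.13 VAR  (c) S = 18.62 VA  (d) PF = 0.2269 (lagging)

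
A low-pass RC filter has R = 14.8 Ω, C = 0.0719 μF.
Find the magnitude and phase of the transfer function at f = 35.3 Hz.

Step 1 — Angular frequency: ω = 2π·35.3 = 221.8 rad/s.
Step 2 — Transfer function: H(jω) = 1/(1 + jωRC).
Step 3 — Denominator: 1 + jωRC = 1 + j·221.8·14.8·7.19e-08 = 1 + j0.000236.
Step 4 — H = 1 - j0.000236.
Step 5 — Magnitude: |H| = 1 (-0.0 dB); phase: φ = -0.0°.

|H| = 1 (-0.0 dB), φ = -0.0°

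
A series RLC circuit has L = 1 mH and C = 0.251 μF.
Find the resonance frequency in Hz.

Step 1 — Resonance condition Im(Z)=0 gives ω₀ = 1/√(LC).
Step 2 — ω₀ = 1/√(0.001·2.51e-07) = 6.312e+04 rad/s.
Step 3 — f₀ = ω₀/(2π) = 1.005e+04 Hz.

f₀ = 1.005e+04 Hz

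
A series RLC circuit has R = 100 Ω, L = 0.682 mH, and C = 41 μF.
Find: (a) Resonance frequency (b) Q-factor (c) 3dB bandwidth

Step 1 — Resonance: ω₀ = 1/√(LC) = 1/√(0.000682·4.1e-05) = 5980 rad/s.
Step 2 — f₀ = ω₀/(2π) = 951.8 Hz.
Step 3 — Series Q: Q = ω₀L/R = 5980·0.000682/100 = 0.04078.
Step 4 — Bandwidth: Δω = ω₀/Q = 1.466e+05 rad/s; BW = Δω/(2π) = 2.334e+04 Hz.

(a) f₀ = 951.8 Hz  (b) Q = 0.04078  (c) BW = 2.334e+04 Hz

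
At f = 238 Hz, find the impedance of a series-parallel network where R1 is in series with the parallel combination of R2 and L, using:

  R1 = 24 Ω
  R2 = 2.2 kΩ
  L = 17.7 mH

Step 1 — Angular frequency: ω = 2π·f = 2π·238 = 1495 rad/s.
Step 2 — Component impedances:
  R1: Z = R = 24 Ω
  R2: Z = R = 2200 Ω
  L: Z = jωL = j·1495·0.0177 = 0 + j26.47 Ω
Step 3 — Parallel branch: R2 || L = 1/(1/R2 + 1/L) = 0.3184 + j26.46 Ω.
Step 4 — Series with R1: Z_total = R1 + (R2 || L) = 24.32 + j26.46 Ω = 35.94∠47.4° Ω.

Z = 24.32 + j26.46 Ω = 35.94∠47.4° Ω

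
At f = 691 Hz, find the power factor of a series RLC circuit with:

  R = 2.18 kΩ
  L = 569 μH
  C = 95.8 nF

Step 1 — Angular frequency: ω = 2π·f = 2π·691 = 4342 rad/s.
Step 2 — Component impedances:
  R: Z = R = 2180 Ω
  L: Z = jωL = j·4342·0.000569 = 0 + j2.47 Ω
  C: Z = 1/(jωC) = -j/(ω·C) = 0 - j2404 Ω
Step 3 — Series combination: Z_total = R + L + C = 2180 - j2402 Ω = 3244∠-47.8° Ω.
Step 4 — Power factor: PF = cos(φ) = Re(Z)/|Z| = 2180/3243.6 = 0.6721.
Step 5 — Type: Im(Z) = -2402 ⇒ leading (phase φ = -47.8°).

PF = 0.6721 (leading, φ = -47.8°)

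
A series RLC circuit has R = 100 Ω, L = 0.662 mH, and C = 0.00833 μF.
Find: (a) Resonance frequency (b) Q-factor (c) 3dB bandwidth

Step 1 — Resonance condition Im(Z)=0 gives ω₀ = 1/√(LC).
Step 2 — ω₀ = 1/√(0.000662·8.33e-09) = 4.258e+05 rad/s.
Step 3 — f₀ = ω₀/(2π) = 6.777e+04 Hz.
Step 4 — Series Q: Q = ω₀L/R = 4.258e+05·0.000662/100 = 2.819.
Step 5 — 3dB bandwidth: Δω = ω₀/Q = 1.511e+05 rad/s; BW = Δω/(2π) = 2.404e+04 Hz.

(a) f₀ = 6.777e+04 Hz  (b) Q = 2.819  (c) BW = 2.404e+04 Hz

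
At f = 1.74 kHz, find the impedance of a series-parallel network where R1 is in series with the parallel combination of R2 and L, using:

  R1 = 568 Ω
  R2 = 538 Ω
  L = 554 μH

Step 1 — Angular frequency: ω = 2π·f = 2π·1740 = 1.093e+04 rad/s.
Step 2 — Component impedances:
  R1: Z = R = 568 Ω
  R2: Z = R = 538 Ω
  L: Z = jωL = j·1.093e+04·0.000554 = 0 + j6.057 Ω
Step 3 — Parallel branch: R2 || L = 1/(1/R2 + 1/L) = 0.06818 + j6.056 Ω.
Step 4 — Series with R1: Z_total = R1 + (R2 || L) = 568.1 + j6.056 Ω = 568.1∠0.6° Ω.

Z = 568.1 + j6.056 Ω = 568.1∠0.6° Ω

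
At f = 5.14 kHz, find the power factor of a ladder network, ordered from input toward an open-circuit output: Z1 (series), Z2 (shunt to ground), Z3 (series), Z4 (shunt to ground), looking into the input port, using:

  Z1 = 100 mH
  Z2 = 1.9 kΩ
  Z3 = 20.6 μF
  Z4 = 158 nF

Step 1 — Angular frequency: ω = 2π·f = 2π·5140 = 3.23e+04 rad/s.
Step 2 — Component impedances:
  Z1: Z = jωL = j·3.23e+04·0.1 = 0 + j3230 Ω
  Z2: Z = R = 1900 Ω
  Z3: Z = 1/(jωC) = -j/(ω·C) = 0 - j1.503 Ω
  Z4: Z = 1/(jωC) = -j/(ω·C) = 0 - j196 Ω
Step 3 — Ladder network (open output): work backward from the far end, alternating series and parallel combinations. Z_in = 20.31 + j3034 Ω = 3034∠89.6° Ω.
Step 4 — Power factor: PF = cos(φ) = Re(Z)/|Z| = 20.306/3034.3 = 0.006692.
Step 5 — Type: Im(Z) = 3034 ⇒ lagging (phase φ = 89.6°).

PF = 0.006692 (lagging, φ = 89.6°)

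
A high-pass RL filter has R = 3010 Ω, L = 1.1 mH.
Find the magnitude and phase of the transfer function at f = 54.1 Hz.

Step 1 — Angular frequency: ω = 2π·54.1 = 339.9 rad/s.
Step 2 — Transfer function: H(jω) = jωL/(R + jωL).
Step 3 — Numerator jωL = j·0.3739; denominator R + jωL = 3010 + j0.3739.
Step 4 — H = 1.543e-08 + j0.0001242.
Step 5 — Magnitude: |H| = 0.0001242 (-78.1 dB); phase: φ = 90.0°.

|H| = 0.0001242 (-78.1 dB), φ = 90.0°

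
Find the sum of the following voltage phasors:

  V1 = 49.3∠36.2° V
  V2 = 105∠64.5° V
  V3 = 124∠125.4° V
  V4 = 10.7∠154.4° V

Step 1 — Convert each phasor to rectangular form:
  V1 = 49.3·(cos(36.2°) + j·sin(36.2°)) = 39.78 + j29.12 V
  V2 = 105·(cos(64.5°) + j·sin(64.5°)) = 45.2 + j94.77 V
  V3 = 124·(cos(125.4°) + j·sin(125.4°)) = -71.83 + j101.1 V
  V4 = 10.7·(cos(154.4°) + j·sin(154.4°)) = -9.65 + j4.623 V
Step 2 — Sum components: V_total = 3.506 + j229.6 V.
Step 3 — Convert to polar: |V_total| = 229.6 V, ∠V_total = 89.1°.

V_total = 229.6∠89.1° V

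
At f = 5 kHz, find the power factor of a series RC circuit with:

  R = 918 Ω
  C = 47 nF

Step 1 — Angular frequency: ω = 2π·f = 2π·5000 = 3.142e+04 rad/s.
Step 2 — Component impedances:
  R: Z = R = 918 Ω
  C: Z = 1/(jωC) = -j/(ω·C) = 0 - j677.3 Ω
Step 3 — Series combination: Z_total = R + C = 918 - j677.3 Ω = 1141∠-36.4° Ω.
Step 4 — Power factor: PF = cos(φ) = Re(Z)/|Z| = 918/1140.8 = 0.8047.
Step 5 — Type: Im(Z) = -677.3 ⇒ leading (phase φ = -36.4°).

PF = 0.8047 (leading, φ = -36.4°)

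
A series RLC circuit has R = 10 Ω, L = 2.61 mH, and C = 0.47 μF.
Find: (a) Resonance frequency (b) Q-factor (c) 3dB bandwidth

Step 1 — Resonance: ω₀ = 1/√(LC) = 1/√(0.00261·4.7e-07) = 2.855e+04 rad/s.
Step 2 — f₀ = ω₀/(2π) = 4544 Hz.
Step 3 — Series Q: Q = ω₀L/R = 2.855e+04·0.00261/10 = 7.452.
Step 4 — Bandwidth: Δω = ω₀/Q = 3831 rad/s; BW = Δω/(2π) = 609.8 Hz.

(a) f₀ = 4544 Hz  (b) Q = 7.452  (c) BW = 609.8 Hz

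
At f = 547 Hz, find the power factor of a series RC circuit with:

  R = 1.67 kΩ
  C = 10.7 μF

Step 1 — Angular frequency: ω = 2π·f = 2π·547 = 3437 rad/s.
Step 2 — Component impedances:
  R: Z = R = 1670 Ω
  C: Z = 1/(jωC) = -j/(ω·C) = 0 - j27.19 Ω
Step 3 — Series combination: Z_total = R + C = 1670 - j27.19 Ω = 1670∠-0.9° Ω.
Step 4 — Power factor: PF = cos(φ) = Re(Z)/|Z| = 1670/1670.2 = 0.9999.
Step 5 — Type: Im(Z) = -27.19 ⇒ leading (phase φ = -0.9°).

PF = 0.9999 (leading, φ = -0.9°)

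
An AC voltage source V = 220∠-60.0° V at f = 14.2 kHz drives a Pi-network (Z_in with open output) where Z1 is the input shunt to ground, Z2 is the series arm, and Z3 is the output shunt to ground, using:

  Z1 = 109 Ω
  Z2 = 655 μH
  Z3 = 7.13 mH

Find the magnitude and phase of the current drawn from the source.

Step 1 — Angular frequency: ω = 2π·f = 2π·1.42e+04 = 8.922e+04 rad/s.
Step 2 — Component impedances:
  Z1: Z = R = 109 Ω
  Z2: Z = jωL = j·8.922e+04·0.000655 = 0 + j58.44 Ω
  Z3: Z = jωL = j·8.922e+04·0.00713 = 0 + j636.1 Ω
Step 3 — With open output, the series arm Z2 and the output shunt Z3 appear in series to ground: Z2 + Z3 = 0 + j694.6 Ω.
Step 4 — Parallel with input shunt Z1: Z_in = Z1 || (Z2 + Z3) = 106.4 + j16.69 Ω = 107.7∠8.9° Ω.
Step 5 — Source phasor: V = 220∠-60.0° V = 110 - j190.5 V.
Step 6 — Ohm's law: I = V / Z_total = (110 - j190.5) / (106.4 + j16.69) = 0.7349 - j1.906 A.
Step 7 — Convert to polar: |I| = 2.043 A, ∠I = -68.9°.

I = 2.043∠-68.9° A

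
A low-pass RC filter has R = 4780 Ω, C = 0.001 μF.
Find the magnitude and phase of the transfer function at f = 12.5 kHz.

Step 1 — Angular frequency: ω = 2π·1.25e+04 = 7.854e+04 rad/s.
Step 2 — Transfer function: H(jω) = 1/(1 + jωRC).
Step 3 — Denominator: 1 + jωRC = 1 + j·7.854e+04·4780·1e-09 = 1 + j0.3754.
Step 4 — H = 0.8765 - j0.329.
Step 5 — Magnitude: |H| = 0.9362 (-0.6 dB); phase: φ = -20.6°.

|H| = 0.9362 (-0.6 dB), φ = -20.6°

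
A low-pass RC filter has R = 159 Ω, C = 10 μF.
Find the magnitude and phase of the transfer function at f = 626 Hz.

Step 1 — Angular frequency: ω = 2π·626 = 3933 rad/s.
Step 2 — Transfer function: H(jω) = 1/(1 + jωRC).
Step 3 — Denominator: 1 + jωRC = 1 + j·3933·159·1e-05 = 1 + j6.254.
Step 4 — H = 0.02493 - j0.1559.
Step 5 — Magnitude: |H| = 0.1579 (-16.0 dB); phase: φ = -80.9°.

|H| = 0.1579 (-16.0 dB), φ = -80.9°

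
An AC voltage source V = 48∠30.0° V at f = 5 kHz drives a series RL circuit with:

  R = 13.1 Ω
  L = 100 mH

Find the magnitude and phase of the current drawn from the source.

Step 1 — Angular frequency: ω = 2π·f = 2π·5000 = 3.142e+04 rad/s.
Step 2 — Component impedances:
  R: Z = R = 13.1 Ω
  L: Z = jωL = j·3.142e+04·0.1 = 0 + j3142 Ω
Step 3 — Series combination: Z_total = R + L = 13.1 + j3142 Ω = 3142∠89.8° Ω.
Step 4 — Source phasor: V = 48∠30.0° V = 41.57 + j24 V.
Step 5 — Ohm's law: I = V / Z_total = (41.57 + j24) / (13.1 + j3142) = 0.007694 - j0.0132 A.
Step 6 — Convert to polar: |I| = 0.01528 A, ∠I = -59.8°.

I = 0.01528∠-59.8° A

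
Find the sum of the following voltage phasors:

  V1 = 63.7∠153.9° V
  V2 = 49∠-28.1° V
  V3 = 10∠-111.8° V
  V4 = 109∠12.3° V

Step 1 — Convert each phasor to rectangular form:
  V1 = 63.7·(cos(153.9°) + j·sin(153.9°)) = -57.2 + j28.02 V
  V2 = 49·(cos(-28.1°) + j·sin(-28.1°)) = 43.22 - j23.08 V
  V3 = 10·(cos(-111.8°) + j·sin(-111.8°)) = -3.714 - j9.285 V
  V4 = 109·(cos(12.3°) + j·sin(12.3°)) = 106.5 + j23.22 V
Step 2 — Sum components: V_total = 88.8 + j18.88 V.
Step 3 — Convert to polar: |V_total| = 90.79 V, ∠V_total = 12.0°.

V_total = 90.79∠12.0° V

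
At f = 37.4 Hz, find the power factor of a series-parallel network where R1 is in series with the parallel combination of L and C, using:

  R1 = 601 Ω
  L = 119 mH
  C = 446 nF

Step 1 — Angular frequency: ω = 2π·f = 2π·37.4 = 235 rad/s.
Step 2 — Component impedances:
  R1: Z = R = 601 Ω
  L: Z = jωL = j·235·0.119 = 0 + j27.96 Ω
  C: Z = 1/(jωC) = -j/(ω·C) = 0 - j9541 Ω
Step 3 — Parallel branch: L || C = 1/(1/L + 1/C) = 0 + j28.05 Ω.
Step 4 — Series with R1: Z_total = R1 + (L || C) = 601 + j28.05 Ω = 601.7∠2.7° Ω.
Step 5 — Power factor: PF = cos(φ) = Re(Z)/|Z| = 601/601.65 = 0.9989.
Step 6 — Type: Im(Z) = 28.05 ⇒ lagging (phase φ = 2.7°).

PF = 0.9989 (lagging, φ = 2.7°)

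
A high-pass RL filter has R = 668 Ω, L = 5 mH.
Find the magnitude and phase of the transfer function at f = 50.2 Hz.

Step 1 — Angular frequency: ω = 2π·50.2 = 315.4 rad/s.
Step 2 — Transfer function: H(jω) = jωL/(R + jωL).
Step 3 — Numerator jωL = j·1.577; denominator R + jωL = 668 + j1.577.
Step 4 — H = 5.574e-06 + j0.002361.
Step 5 — Magnitude: |H| = 0.002361 (-52.5 dB); phase: φ = 89.9°.

|H| = 0.002361 (-52.5 dB), φ = 89.9°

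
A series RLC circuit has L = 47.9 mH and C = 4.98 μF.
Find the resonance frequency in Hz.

Step 1 — Resonance condition Im(Z)=0 gives ω₀ = 1/√(LC).
Step 2 — ω₀ = 1/√(0.0479·4.98e-06) = 2047 rad/s.
Step 3 — f₀ = ω₀/(2π) = 325.9 Hz.

f₀ = 325.9 Hz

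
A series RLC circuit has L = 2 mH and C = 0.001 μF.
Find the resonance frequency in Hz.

Step 1 — Resonance condition Im(Z)=0 gives ω₀ = 1/√(LC).
Step 2 — ω₀ = 1/√(0.002·1e-09) = 7.071e+05 rad/s.
Step 3 — f₀ = ω₀/(2π) = 1.125e+05 Hz.

f₀ = 1.125e+05 Hz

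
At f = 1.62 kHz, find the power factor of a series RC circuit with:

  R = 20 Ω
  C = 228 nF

Step 1 — Angular frequency: ω = 2π·f = 2π·1620 = 1.018e+04 rad/s.
Step 2 — Component impedances:
  R: Z = R = 20 Ω
  C: Z = 1/(jωC) = -j/(ω·C) = 0 - j430.9 Ω
Step 3 — Series combination: Z_total = R + C = 20 - j430.9 Ω = 431.4∠-87.3° Ω.
Step 4 — Power factor: PF = cos(φ) = Re(Z)/|Z| = 20/431.358 = 0.04637.
Step 5 — Type: Im(Z) = -430.9 ⇒ leading (phase φ = -87.3°).

PF = 0.04637 (leading, φ = -87.3°)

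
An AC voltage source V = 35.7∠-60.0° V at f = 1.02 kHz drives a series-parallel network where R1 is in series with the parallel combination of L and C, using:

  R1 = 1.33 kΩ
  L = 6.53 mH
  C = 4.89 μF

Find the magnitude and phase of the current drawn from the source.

Step 1 — Angular frequency: ω = 2π·f = 2π·1020 = 6409 rad/s.
Step 2 — Component impedances:
  R1: Z = R = 1330 Ω
  L: Z = jωL = j·6409·0.00653 = 0 + j41.85 Ω
  C: Z = 1/(jωC) = -j/(ω·C) = 0 - j31.91 Ω
Step 3 — Parallel branch: L || C = 1/(1/L + 1/C) = 0 - j134.3 Ω.
Step 4 — Series with R1: Z_total = R1 + (L || C) = 1330 - j134.3 Ω = 1337∠-5.8° Ω.
Step 5 — Source phasor: V = 35.7∠-60.0° V = 17.85 - j30.92 V.
Step 6 — Ohm's law: I = V / Z_total = (17.85 - j30.92) / (1330 - j134.3) = 0.01561 - j0.02167 A.
Step 7 — Convert to polar: |I| = 0.02671 A, ∠I = -54.2°.

I = 0.02671∠-54.2° A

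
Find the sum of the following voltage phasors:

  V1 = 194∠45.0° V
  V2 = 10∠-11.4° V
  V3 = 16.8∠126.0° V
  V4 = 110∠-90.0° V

Step 1 — Convert each phasor to rectangular form:
  V1 = 194·(cos(45.0°) + j·sin(45.0°)) = 137.2 + j137.2 V
  V2 = 10·(cos(-11.4°) + j·sin(-11.4°)) = 9.803 - j1.977 V
  V3 = 16.8·(cos(126.0°) + j·sin(126.0°)) = -9.875 + j13.59 V
  V4 = 110·(cos(-90.0°) + j·sin(-90.0°)) = 0 - j110 V
Step 2 — Sum components: V_total = 137.1 + j38.79 V.
Step 3 — Convert to polar: |V_total| = 142.5 V, ∠V_total = 15.8°.

V_total = 142.5∠15.8° V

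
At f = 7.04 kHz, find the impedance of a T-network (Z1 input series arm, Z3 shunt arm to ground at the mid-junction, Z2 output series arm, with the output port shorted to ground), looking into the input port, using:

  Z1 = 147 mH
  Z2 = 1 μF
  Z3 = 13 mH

Step 1 — Angular frequency: ω = 2π·f = 2π·7040 = 4.423e+04 rad/s.
Step 2 — Component impedances:
  Z1: Z = jωL = j·4.423e+04·0.147 = 0 + j6502 Ω
  Z2: Z = 1/(jωC) = -j/(ω·C) = 0 - j22.61 Ω
  Z3: Z = jωL = j·4.423e+04·0.013 = 0 + j575 Ω
Step 3 — With the output port shorted to ground, the output series arm Z2 runs from the junction to ground; the shunt arm Z3 also runs from the junction to ground. They appear in parallel: Z3 || Z2 = 0 - j23.53 Ω.
Step 4 — Series with input arm Z1: Z_in = Z1 + (Z3 || Z2) = 0 + j6479 Ω = 6479∠90.0° Ω.

Z = 0 + j6479 Ω = 6479∠90.0° Ω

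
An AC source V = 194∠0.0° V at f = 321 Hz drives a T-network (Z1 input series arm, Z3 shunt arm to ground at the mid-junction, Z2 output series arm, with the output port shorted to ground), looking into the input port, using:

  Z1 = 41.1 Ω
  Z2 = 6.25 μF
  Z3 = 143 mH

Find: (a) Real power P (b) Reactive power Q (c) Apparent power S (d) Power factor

Step 1 — Angular frequency: ω = 2π·f = 2π·321 = 2017 rad/s.
Step 2 — Component impedances:
  Z1: Z = R = 41.1 Ω
  Z2: Z = 1/(jωC) = -j/(ω·C) = 0 - j79.33 Ω
  Z3: Z = jωL = j·2017·0.143 = 0 + j288.4 Ω
Step 3 — With the output port shorted to ground, the output series arm Z2 runs from the junction to ground; the shunt arm Z3 also runs from the junction to ground. They appear in parallel: Z3 || Z2 = 0 - j109.4 Ω.
Step 4 — Series with input arm Z1: Z_in = Z1 + (Z3 || Z2) = 41.1 - j109.4 Ω = 116.9∠-69.4° Ω.
Step 5 — Source phasor: V = 194∠0.0° V = 194 V.
Step 6 — Current: I = V / Z = 0.5835 + j1.554 A = 1.66∠69.4° A.
Step 7 — Complex power: S = V·I* = 113.2 - j301.4 VA.
Step 8 — Real power: P = Re(S) = 113.2 W.
Step 9 — Reactive power: Q = Im(S) = -301.4 VAR.
Step 10 — Apparent power: |S| = 322 VA.
Step 11 — Power factor: PF = P/|S| = 0.3516 (leading).

(a) P = 113.2 W  (b) Q = -301.4 VAR  (c) S = 322 VA  (d) PF = 0.3516 (leading)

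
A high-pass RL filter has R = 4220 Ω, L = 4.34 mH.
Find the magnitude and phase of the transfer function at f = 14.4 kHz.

Step 1 — Angular frequency: ω = 2π·1.44e+04 = 9.048e+04 rad/s.
Step 2 — Transfer function: H(jω) = jωL/(R + jωL).
Step 3 — Numerator jωL = j·392.7; denominator R + jωL = 4220 + j392.7.
Step 4 — H = 0.008584 + j0.09225.
Step 5 — Magnitude: |H| = 0.09265 (-20.7 dB); phase: φ = 84.7°.

|H| = 0.09265 (-20.7 dB), φ = 84.7°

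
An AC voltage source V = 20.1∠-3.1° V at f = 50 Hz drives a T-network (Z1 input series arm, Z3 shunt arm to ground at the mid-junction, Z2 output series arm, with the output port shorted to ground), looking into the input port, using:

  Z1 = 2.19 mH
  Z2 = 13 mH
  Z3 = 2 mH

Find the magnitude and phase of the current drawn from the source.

Step 1 — Angular frequency: ω = 2π·f = 2π·50 = 314.2 rad/s.
Step 2 — Component impedances:
  Z1: Z = jωL = j·314.2·0.00219 = 0 + j0.688 Ω
  Z2: Z = jωL = j·314.2·0.013 = 0 + j4.084 Ω
  Z3: Z = jωL = j·314.2·0.002 = 0 + j0.6283 Ω
Step 3 — With the output port shorted to ground, the output series arm Z2 runs from the junction to ground; the shunt arm Z3 also runs from the junction to ground. They appear in parallel: Z3 || Z2 = 0 + j0.5445 Ω.
Step 4 — Series with input arm Z1: Z_in = Z1 + (Z3 || Z2) = 0 + j1.233 Ω = 1.233∠90.0° Ω.
Step 5 — Source phasor: V = 20.1∠-3.1° V = 20.07 - j1.087 V.
Step 6 — Ohm's law: I = V / Z_total = (20.07 - j1.087) / (0 + j1.233) = -0.8819 - j16.28 A.
Step 7 — Convert to polar: |I| = 16.31 A, ∠I = -93.1°.

I = 16.31∠-93.1° A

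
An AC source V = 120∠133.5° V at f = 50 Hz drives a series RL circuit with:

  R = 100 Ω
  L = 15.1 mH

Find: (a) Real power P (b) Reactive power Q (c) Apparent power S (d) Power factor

Step 1 — Angular frequency: ω = 2π·f = 2π·50 = 314.2 rad/s.
Step 2 — Component impedances:
  R: Z = R = 100 Ω
  L: Z = jωL = j·314.2·0.0151 = 0 + j4.744 Ω
Step 3 — Series combination: Z_total = R + L = 100 + j4.744 Ω = 100.1∠2.7° Ω.
Step 4 — Source phasor: V = 120∠133.5° V = -82.6 + j87.04 V.
Step 5 — Current: I = V / Z = -0.783 + j0.9076 A = 1.199∠130.8° A.
Step 6 — Complex power: S = V·I* = 143.7 + j6.816 VA.
Step 7 — Real power: P = Re(S) = 143.7 W.
Step 8 — Reactive power: Q = Im(S) = 6.816 VAR.
Step 9 — Apparent power: |S| = 143.8 VA.
Step 10 — Power factor: PF = P/|S| = 0.9989 (lagging).

(a) P = 143.7 W  (b) Q = 6.816 VAR  (c) S = 143.8 VA  (d) PF = 0.9989 (lagging)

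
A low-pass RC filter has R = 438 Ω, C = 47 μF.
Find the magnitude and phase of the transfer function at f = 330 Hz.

Step 1 — Angular frequency: ω = 2π·330 = 2073 rad/s.
Step 2 — Transfer function: H(jω) = 1/(1 + jωRC).
Step 3 — Denominator: 1 + jωRC = 1 + j·2073·438·4.7e-05 = 1 + j42.68.
Step 4 — H = 0.0005486 - j0.02342.
Step 5 — Magnitude: |H| = 0.02342 (-32.6 dB); phase: φ = -88.7°.

|H| = 0.02342 (-32.6 dB), φ = -88.7°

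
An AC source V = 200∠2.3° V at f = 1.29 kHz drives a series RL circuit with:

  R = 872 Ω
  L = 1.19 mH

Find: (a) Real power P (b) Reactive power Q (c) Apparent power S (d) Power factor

Step 1 — Angular frequency: ω = 2π·f = 2π·1290 = 8105 rad/s.
Step 2 — Component impedances:
  R: Z = R = 872 Ω
  L: Z = jωL = j·8105·0.00119 = 0 + j9.645 Ω
Step 3 — Series combination: Z_total = R + L = 872 + j9.645 Ω = 872.1∠0.6° Ω.
Step 4 — Source phasor: V = 200∠2.3° V = 199.8 + j8.026 V.
Step 5 — Current: I = V / Z = 0.2292 + j0.006669 A = 0.2293∠1.7° A.
Step 6 — Complex power: S = V·I* = 45.87 + j0.5073 VA.
Step 7 — Real power: P = Re(S) = 45.87 W.
Step 8 — Reactive power: Q = Im(S) = 0.5073 VAR.
Step 9 — Apparent power: |S| = 45.87 VA.
Step 10 — Power factor: PF = P/|S| = 0.9999 (lagging).

(a) P = 45.87 W  (b) Q = 0.5073 VAR  (c) S = 45.87 VA  (d) PF = 0.9999 (lagging)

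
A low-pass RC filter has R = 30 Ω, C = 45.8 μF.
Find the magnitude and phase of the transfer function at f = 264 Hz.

Step 1 — Angular frequency: ω = 2π·264 = 1659 rad/s.
Step 2 — Transfer function: H(jω) = 1/(1 + jωRC).
Step 3 — Denominator: 1 + jωRC = 1 + j·1659·30·4.58e-05 = 1 + j2.279.
Step 4 — H = 0.1614 - j0.3679.
Step 5 — Magnitude: |H| = 0.4018 (-7.9 dB); phase: φ = -66.3°.

|H| = 0.4018 (-7.9 dB), φ = -66.3°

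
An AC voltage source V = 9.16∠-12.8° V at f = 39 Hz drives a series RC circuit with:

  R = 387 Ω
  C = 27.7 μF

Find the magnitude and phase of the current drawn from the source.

Step 1 — Angular frequency: ω = 2π·f = 2π·39 = 245 rad/s.
Step 2 — Component impedances:
  R: Z = R = 387 Ω
  C: Z = 1/(jωC) = -j/(ω·C) = 0 - j147.3 Ω
Step 3 — Series combination: Z_total = R + C = 387 - j147.3 Ω = 414.1∠-20.8° Ω.
Step 4 — Source phasor: V = 9.16∠-12.8° V = 8.932 - j2.029 V.
Step 5 — Ohm's law: I = V / Z_total = (8.932 - j2.029) / (387 - j147.3) = 0.0219 + j0.003094 A.
Step 6 — Convert to polar: |I| = 0.02212 A, ∠I = 8.0°.

I = 0.02212∠8.0° A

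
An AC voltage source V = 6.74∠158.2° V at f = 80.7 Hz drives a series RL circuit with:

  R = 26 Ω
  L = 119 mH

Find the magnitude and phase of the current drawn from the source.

Step 1 — Angular frequency: ω = 2π·f = 2π·80.7 = 507.1 rad/s.
Step 2 — Component impedances:
  R: Z = R = 26 Ω
  L: Z = jωL = j·507.1·0.119 = 0 + j60.34 Ω
Step 3 — Series combination: Z_total = R + L = 26 + j60.34 Ω = 65.7∠66.7° Ω.
Step 4 — Source phasor: V = 6.74∠158.2° V = -6.258 + j2.503 V.
Step 5 — Ohm's law: I = V / Z_total = (-6.258 + j2.503) / (26 + j60.34) = -0.002705 + j0.1025 A.
Step 6 — Convert to polar: |I| = 0.1026 A, ∠I = 91.5°.

I = 0.1026∠91.5° A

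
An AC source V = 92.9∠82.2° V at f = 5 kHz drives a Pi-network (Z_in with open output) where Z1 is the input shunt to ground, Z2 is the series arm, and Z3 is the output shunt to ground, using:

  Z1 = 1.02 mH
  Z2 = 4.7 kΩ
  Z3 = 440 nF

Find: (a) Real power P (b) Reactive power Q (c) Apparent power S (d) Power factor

Step 1 — Angular frequency: ω = 2π·f = 2π·5000 = 3.142e+04 rad/s.
Step 2 — Component impedances:
  Z1: Z = jωL = j·3.142e+04·0.00102 = 0 + j32.04 Ω
  Z2: Z = R = 4700 Ω
  Z3: Z = 1/(jωC) = -j/(ω·C) = 0 - j72.34 Ω
Step 3 — With open output, the series arm Z2 and the output shunt Z3 appear in series to ground: Z2 + Z3 = 4700 - j72.34 Ω.
Step 4 — Parallel with input shunt Z1: Z_in = Z1 || (Z2 + Z3) = 0.2185 + j32.05 Ω = 32.05∠89.6° Ω.
Step 5 — Source phasor: V = 92.9∠82.2° V = 12.61 + j92.04 V.
Step 6 — Current: I = V / Z = 2.875 - j0.3738 A = 2.899∠-7.4° A.
Step 7 — Complex power: S = V·I* = 1.836 + j269.3 VA.
Step 8 — Real power: P = Re(S) = 1.836 W.
Step 9 — Reactive power: Q = Im(S) = 269.3 VAR.
Step 10 — Apparent power: |S| = 269.3 VA.
Step 11 — Power factor: PF = P/|S| = 0.006817 (lagging).

(a) P = 1.836 W  (b) Q = 269.3 VAR  (c) S = 269.3 VA  (d) PF = 0.006817 (lagging)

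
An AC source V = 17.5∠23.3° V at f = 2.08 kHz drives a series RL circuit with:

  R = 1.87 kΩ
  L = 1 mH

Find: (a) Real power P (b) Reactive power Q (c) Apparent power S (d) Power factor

Step 1 — Angular frequency: ω = 2π·f = 2π·2080 = 1.307e+04 rad/s.
Step 2 — Component impedances:
  R: Z = R = 1870 Ω
  L: Z = jωL = j·1.307e+04·0.001 = 0 + j13.07 Ω
Step 3 — Series combination: Z_total = R + L = 1870 + j13.07 Ω = 1870∠0.4° Ω.
Step 4 — Source phasor: V = 17.5∠23.3° V = 16.07 + j6.922 V.
Step 5 — Current: I = V / Z = 0.008621 + j0.003641 A = 0.009358∠22.9° A.
Step 6 — Complex power: S = V·I* = 0.1638 + j0.001144 VA.
Step 7 — Real power: P = Re(S) = 0.1638 W.
Step 8 — Reactive power: Q = Im(S) = 0.001144 VAR.
Step 9 — Apparent power: |S| = 0.1638 VA.
Step 10 — Power factor: PF = P/|S| = 1 (lagging).

(a) P = 0.1638 W  (b) Q = 0.001144 VAR  (c) S = 0.1638 VA  (d) PF = 1 (lagging)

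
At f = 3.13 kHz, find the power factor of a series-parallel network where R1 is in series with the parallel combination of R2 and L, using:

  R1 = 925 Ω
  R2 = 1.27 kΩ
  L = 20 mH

Step 1 — Angular frequency: ω = 2π·f = 2π·3130 = 1.967e+04 rad/s.
Step 2 — Component impedances:
  R1: Z = R = 925 Ω
  R2: Z = R = 1270 Ω
  L: Z = jωL = j·1.967e+04·0.02 = 0 + j393.3 Ω
Step 3 — Parallel branch: R2 || L = 1/(1/R2 + 1/L) = 111.2 + j358.9 Ω.
Step 4 — Series with R1: Z_total = R1 + (R2 || L) = 1036 + j358.9 Ω = 1097∠19.1° Ω.
Step 5 — Power factor: PF = cos(φ) = Re(Z)/|Z| = 1036.2/1096.6 = 0.9449.
Step 6 — Type: Im(Z) = 358.9 ⇒ lagging (phase φ = 19.1°).

PF = 0.9449 (lagging, φ = 19.1°)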